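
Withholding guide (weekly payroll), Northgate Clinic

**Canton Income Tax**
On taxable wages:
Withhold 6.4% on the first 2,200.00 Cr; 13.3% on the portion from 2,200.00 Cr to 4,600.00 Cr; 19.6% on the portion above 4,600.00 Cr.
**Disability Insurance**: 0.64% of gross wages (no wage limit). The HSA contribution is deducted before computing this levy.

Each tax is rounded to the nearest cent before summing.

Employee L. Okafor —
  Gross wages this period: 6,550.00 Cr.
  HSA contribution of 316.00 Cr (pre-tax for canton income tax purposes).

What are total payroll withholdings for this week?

820.16 Cr

Canton Income Tax: taxable = 6,550.00 Cr − 316.00 Cr = 6,234.00 Cr
  460.00 Cr + 19.6% × (6,234.00 Cr − 4,600.00 Cr) = 460.00 Cr + 19.6% × 1,634.00 Cr = 780.26 Cr
Disability Insurance: 0.64% × 6,234.00 Cr = 39.90 Cr
Total: 780.26 Cr + 39.90 Cr = 820.16 Cr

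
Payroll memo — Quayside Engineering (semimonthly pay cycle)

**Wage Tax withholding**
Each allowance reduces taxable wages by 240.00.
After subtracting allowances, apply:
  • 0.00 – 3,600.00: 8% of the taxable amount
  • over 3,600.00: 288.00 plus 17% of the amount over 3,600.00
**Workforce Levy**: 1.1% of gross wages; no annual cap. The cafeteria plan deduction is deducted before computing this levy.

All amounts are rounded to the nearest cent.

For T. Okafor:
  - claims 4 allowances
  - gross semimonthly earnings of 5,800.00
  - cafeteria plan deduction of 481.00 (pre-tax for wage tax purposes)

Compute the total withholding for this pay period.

475.54

Wage Tax: taxable = 5,800.00 − 481.00 − 4×240.00 = 4,359.00
  288.00 + 17% × (4,359.00 − 3,600.00) = 288.00 + 17% × 759.00 = 417.03
Workforce Levy: 1.1% × 5,319.00 = 58.51
Total: 417.03 + 58.51 = 475.54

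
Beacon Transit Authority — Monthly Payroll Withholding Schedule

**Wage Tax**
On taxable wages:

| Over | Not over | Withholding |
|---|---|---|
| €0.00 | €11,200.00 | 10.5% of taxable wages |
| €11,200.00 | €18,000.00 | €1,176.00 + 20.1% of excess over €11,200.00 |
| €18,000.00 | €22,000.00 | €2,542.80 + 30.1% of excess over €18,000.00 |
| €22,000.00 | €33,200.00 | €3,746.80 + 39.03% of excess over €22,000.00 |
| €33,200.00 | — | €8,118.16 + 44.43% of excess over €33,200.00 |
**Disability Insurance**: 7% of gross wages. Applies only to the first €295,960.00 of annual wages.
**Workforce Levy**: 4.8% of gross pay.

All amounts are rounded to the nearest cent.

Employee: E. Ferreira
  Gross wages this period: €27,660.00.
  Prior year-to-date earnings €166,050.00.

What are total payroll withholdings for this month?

€9,219.78

Wage Tax: taxable = €27,660.00
  €3,746.80 + 39.03% × (€27,660.00 − €22,000.00) = €3,746.80 + 39.03% × €5,660.00 = €5,955.90
Disability Insurance: 7% × €27,660.00 = €1,936.20
Workforce Levy: 4.8% × €27,660.00 = €1,327.68
Total: €5,955.90 + €1,936.20 + €1,327.68 = €9,219.78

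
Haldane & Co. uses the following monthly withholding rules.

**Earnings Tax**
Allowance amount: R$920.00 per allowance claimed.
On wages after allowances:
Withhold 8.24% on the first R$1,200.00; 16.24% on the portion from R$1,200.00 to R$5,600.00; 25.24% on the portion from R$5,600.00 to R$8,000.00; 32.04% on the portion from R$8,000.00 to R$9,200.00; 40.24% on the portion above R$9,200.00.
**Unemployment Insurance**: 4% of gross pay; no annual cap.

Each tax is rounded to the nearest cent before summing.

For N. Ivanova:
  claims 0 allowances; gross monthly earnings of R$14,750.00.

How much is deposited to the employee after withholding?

R$10,123.00

Earnings Tax: taxable = R$14,750.00
  R$1,803.68 + 40.24% × (R$14,750.00 − R$9,200.00) = R$1,803.68 + 40.24% × R$5,550.00 = R$4,037.00
Unemployment Insurance: 4% × R$14,750.00 = R$590.00
Total withheld: R$4,037.00 + R$590.00 = R$4,627.00
Net pay: R$14,750.00 − R$4,627.00 = R$10,123.00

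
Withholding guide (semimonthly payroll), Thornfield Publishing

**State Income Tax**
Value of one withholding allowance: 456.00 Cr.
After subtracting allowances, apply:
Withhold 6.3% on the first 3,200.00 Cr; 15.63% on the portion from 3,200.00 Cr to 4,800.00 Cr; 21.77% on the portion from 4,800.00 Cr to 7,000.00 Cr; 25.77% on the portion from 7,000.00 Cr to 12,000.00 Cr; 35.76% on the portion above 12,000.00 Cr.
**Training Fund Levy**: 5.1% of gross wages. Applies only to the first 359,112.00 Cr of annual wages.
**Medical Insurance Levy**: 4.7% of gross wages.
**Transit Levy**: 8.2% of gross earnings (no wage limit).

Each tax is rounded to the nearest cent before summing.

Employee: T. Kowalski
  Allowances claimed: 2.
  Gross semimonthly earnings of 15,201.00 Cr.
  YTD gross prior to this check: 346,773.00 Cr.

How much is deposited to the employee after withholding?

State Income Tax: taxable = 15,201.00 Cr − 2×456.00 Cr = 14,289.00 Cr
  2,219.12 Cr + 35.76% × (14,289.00 Cr − 12,000.00 Cr) = 2,219.12 Cr + 35.76% × 2,289.00 Cr = 3,037.67 Cr
Training Fund Levy: cap 359,112.00 Cr − YTD 346,773.00 Cr = 12,339.00 Cr subject; 5.1% × 12,339.00 Cr = 629.29 Cr
Medical Insurance Levy: 4.7% × 15,201.00 Cr = 714.45 Cr
Transit Levy: 8.2% × 15,201.00 Cr = 1,246.48 Cr
Total withheld: 3,037.67 Cr + 629.29 Cr + 714.45 Cr + 1,246.48 Cr = 5,627.89 Cr
Net pay: 15,201.00 Cr − 5,627.89 Cr = 9,573.11 Cr

9,573.11 Cr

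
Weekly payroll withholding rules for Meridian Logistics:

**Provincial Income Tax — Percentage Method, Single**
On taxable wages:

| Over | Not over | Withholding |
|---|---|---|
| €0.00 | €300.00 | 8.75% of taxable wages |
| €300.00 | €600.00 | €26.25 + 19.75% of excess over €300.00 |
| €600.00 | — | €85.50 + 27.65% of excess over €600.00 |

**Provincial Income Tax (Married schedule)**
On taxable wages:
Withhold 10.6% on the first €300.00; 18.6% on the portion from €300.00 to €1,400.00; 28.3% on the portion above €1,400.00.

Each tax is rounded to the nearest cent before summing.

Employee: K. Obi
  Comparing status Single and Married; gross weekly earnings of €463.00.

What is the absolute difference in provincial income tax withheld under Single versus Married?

Provincial Income Tax (Single): taxable = €463.00
  €26.25 + 19.75% × (€463.00 − €300.00) = €26.25 + 19.75% × €163.00 = €58.44
Provincial Income Tax (Married): taxable = €463.00
  €31.80 + 18.6% × (€463.00 − €300.00) = €31.80 + 18.6% × €163.00 = €62.12
Difference: |€58.44 − €62.12| = €3.68 (higher under Married)

€3.68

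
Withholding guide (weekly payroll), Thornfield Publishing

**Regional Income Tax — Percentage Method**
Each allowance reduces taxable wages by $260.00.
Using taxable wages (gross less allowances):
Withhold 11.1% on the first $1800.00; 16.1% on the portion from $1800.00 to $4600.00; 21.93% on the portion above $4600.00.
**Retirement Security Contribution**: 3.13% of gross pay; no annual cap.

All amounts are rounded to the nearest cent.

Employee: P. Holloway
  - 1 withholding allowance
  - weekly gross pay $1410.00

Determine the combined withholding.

Regional Income Tax: taxable = $1410.00 − 1×$260.00 = $1150.00
  11.1% × $1150.00 = $127.65
Retirement Security Contribution: 3.13% × $1410.00 = $44.13
Total: $127.65 + $44.13 = $171.78

$171.78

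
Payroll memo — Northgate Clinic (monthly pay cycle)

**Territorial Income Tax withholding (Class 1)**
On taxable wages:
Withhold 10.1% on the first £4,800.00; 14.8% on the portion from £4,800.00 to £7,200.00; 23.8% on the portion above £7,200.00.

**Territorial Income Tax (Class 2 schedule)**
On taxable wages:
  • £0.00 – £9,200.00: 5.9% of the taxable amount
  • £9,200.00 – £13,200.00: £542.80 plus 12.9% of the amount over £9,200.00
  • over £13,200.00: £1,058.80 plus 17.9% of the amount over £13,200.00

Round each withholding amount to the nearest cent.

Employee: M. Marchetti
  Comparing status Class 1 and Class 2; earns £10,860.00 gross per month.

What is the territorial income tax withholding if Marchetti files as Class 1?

£1,711.08

Territorial Income Tax (Class 1): taxable = £10,860.00
  £840.00 + 23.8% × (£10,860.00 − £7,200.00) = £840.00 + 23.8% × £3,660.00 = £1,711.08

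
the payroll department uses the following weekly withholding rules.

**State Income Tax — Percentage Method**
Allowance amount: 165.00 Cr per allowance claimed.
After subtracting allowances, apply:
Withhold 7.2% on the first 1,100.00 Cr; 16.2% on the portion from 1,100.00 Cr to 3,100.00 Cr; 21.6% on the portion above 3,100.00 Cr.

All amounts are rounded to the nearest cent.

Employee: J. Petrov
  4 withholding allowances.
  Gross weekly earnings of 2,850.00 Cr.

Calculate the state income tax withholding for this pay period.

255.78 Cr

State Income Tax: taxable = 2,850.00 Cr − 4×165.00 Cr = 2,190.00 Cr
  79.20 Cr + 16.2% × (2,190.00 Cr − 1,100.00 Cr) = 79.20 Cr + 16.2% × 1,090.00 Cr = 255.78 Cr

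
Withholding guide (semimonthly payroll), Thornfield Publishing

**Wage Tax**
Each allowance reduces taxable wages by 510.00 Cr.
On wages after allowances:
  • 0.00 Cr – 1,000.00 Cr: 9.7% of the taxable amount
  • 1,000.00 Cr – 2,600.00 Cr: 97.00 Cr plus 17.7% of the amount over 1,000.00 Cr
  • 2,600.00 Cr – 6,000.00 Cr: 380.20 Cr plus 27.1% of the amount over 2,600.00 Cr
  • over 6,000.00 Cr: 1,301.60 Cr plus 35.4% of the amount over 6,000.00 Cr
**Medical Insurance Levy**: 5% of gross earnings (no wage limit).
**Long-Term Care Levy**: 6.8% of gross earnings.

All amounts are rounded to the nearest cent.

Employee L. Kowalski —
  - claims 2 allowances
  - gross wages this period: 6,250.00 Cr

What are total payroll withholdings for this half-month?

Wage Tax: taxable = 6,250.00 Cr − 2×510.00 Cr = 5,230.00 Cr
  380.20 Cr + 27.1% × (5,230.00 Cr − 2,600.00 Cr) = 380.20 Cr + 27.1% × 2,630.00 Cr = 1,092.93 Cr
Medical Insurance Levy: 5% × 6,250.00 Cr = 312.50 Cr
Long-Term Care Levy: 6.8% × 6,250.00 Cr = 425.00 Cr
Total: 1,092.93 Cr + 312.50 Cr + 425.00 Cr = 1,830.43 Cr

1,830.43 Cr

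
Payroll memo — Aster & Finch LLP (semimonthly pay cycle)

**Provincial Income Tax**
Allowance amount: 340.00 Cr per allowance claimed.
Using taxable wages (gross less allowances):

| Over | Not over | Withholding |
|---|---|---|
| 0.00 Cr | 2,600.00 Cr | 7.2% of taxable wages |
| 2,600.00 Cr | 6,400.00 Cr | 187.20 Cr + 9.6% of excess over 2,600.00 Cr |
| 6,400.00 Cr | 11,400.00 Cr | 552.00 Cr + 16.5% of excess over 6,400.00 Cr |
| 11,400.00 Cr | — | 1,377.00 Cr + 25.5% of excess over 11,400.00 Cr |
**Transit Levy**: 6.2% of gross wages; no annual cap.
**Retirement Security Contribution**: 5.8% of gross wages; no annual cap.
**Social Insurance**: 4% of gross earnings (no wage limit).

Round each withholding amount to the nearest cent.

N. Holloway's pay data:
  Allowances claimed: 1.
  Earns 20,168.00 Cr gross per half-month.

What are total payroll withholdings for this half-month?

Provincial Income Tax: taxable = 20,168.00 Cr − 1×340.00 Cr = 19,828.00 Cr
  1,377.00 Cr + 25.5% × (19,828.00 Cr − 11,400.00 Cr) = 1,377.00 Cr + 25.5% × 8,428.00 Cr = 3,526.14 Cr
Transit Levy: 6.2% × 20,168.00 Cr = 1,250.42 Cr
Retirement Security Contribution: 5.8% × 20,168.00 Cr = 1,169.74 Cr
Social Insurance: 4% × 20,168.00 Cr = 806.72 Cr
Total: 3,526.14 Cr + 1,250.42 Cr + 1,169.74 Cr + 806.72 Cr = 6,753.02 Cr

6,753.02 Cr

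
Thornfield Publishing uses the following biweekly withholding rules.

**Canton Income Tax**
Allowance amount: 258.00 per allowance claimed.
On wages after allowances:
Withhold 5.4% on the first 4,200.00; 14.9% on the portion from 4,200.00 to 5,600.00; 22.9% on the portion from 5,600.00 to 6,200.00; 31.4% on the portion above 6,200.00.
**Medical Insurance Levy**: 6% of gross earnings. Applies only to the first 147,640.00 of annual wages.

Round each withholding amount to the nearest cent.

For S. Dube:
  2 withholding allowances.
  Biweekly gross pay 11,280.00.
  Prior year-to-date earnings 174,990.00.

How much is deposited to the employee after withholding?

Canton Income Tax: taxable = 11,280.00 − 2×258.00 = 10,764.00
  572.80 + 31.4% × (10,764.00 − 6,200.00) = 572.80 + 31.4% × 4,564.00 = 2,005.90
Medical Insurance Levy: YTD 174,990.00 ≥ cap 147,640.00 → 0.00
Total withheld: 2,005.90 + 0.00 = 2,005.90
Net pay: 11,280.00 − 2,005.90 = 9,274.10

9,274.10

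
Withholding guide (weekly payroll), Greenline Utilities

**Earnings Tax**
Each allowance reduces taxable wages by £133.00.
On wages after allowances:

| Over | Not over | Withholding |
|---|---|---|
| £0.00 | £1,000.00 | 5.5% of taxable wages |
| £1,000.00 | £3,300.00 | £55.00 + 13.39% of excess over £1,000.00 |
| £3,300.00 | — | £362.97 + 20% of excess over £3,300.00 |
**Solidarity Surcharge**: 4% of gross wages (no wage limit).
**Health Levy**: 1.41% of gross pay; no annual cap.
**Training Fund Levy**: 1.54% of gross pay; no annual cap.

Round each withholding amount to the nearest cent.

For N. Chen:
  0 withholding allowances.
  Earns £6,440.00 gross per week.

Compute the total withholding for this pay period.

Earnings Tax: taxable = £6,440.00
  £362.97 + 20% × (£6,440.00 − £3,300.00) = £362.97 + 20% × £3,140.00 = £990.97
Solidarity Surcharge: 4% × £6,440.00 = £257.60
Health Levy: 1.41% × £6,440.00 = £90.80
Training Fund Levy: 1.54% × £6,440.00 = £99.18
Total: £990.97 + £257.60 + £90.80 + £99.18 = £1,438.55

£1,438.55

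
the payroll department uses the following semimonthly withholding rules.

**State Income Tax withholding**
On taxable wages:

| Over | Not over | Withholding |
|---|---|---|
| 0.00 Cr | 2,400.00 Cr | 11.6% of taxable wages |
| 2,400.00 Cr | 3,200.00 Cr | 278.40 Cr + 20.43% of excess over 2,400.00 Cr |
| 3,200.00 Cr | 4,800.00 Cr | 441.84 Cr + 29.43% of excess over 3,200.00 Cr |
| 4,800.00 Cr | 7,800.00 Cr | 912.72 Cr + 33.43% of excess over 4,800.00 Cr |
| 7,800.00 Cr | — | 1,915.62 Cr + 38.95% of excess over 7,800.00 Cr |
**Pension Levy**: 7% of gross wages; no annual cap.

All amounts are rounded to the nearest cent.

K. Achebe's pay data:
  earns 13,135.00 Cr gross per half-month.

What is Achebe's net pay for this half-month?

State Income Tax: taxable = 13,135.00 Cr
  1,915.62 Cr + 38.95% × (13,135.00 Cr − 7,800.00 Cr) = 1,915.62 Cr + 38.95% × 5,335.00 Cr = 3,993.60 Cr
Pension Levy: 7% × 13,135.00 Cr = 919.45 Cr
Total withheld: 3,993.60 Cr + 919.45 Cr = 4,913.05 Cr
Net pay: 13,135.00 Cr − 4,913.05 Cr = 8,221.95 Cr

8,221.95 Cr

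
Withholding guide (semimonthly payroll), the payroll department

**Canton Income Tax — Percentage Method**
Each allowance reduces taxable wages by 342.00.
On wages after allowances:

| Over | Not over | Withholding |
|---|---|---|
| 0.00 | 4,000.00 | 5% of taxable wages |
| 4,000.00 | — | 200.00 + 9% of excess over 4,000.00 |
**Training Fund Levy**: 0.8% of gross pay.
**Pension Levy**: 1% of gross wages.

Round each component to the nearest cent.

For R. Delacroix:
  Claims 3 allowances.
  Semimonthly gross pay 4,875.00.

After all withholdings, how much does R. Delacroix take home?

4,594.80

Canton Income Tax: taxable = 4,875.00 − 3×342.00 = 3,849.00
  5% × 3,849.00 = 192.45
Training Fund Levy: 0.8% × 4,875.00 = 39.00
Pension Levy: 1% × 4,875.00 = 48.75
Total withheld: 192.45 + 39.00 + 48.75 = 280.20
Net pay: 4,875.00 − 280.20 = 4,594.80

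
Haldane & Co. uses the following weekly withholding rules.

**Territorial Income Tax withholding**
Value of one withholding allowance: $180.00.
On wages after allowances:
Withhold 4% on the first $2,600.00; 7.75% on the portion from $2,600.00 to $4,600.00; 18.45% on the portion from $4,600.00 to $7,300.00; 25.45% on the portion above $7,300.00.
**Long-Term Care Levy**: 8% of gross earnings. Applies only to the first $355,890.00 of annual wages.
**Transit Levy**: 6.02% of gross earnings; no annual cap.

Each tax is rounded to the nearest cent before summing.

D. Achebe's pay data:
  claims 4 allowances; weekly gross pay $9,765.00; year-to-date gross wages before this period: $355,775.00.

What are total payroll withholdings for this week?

$1,798.30

Territorial Income Tax: taxable = $9,765.00 − 4×$180.00 = $9,045.00
  $757.15 + 25.45% × ($9,045.00 − $7,300.00) = $757.15 + 25.45% × $1,745.00 = $1,201.25
Long-Term Care Levy: cap $355,890.00 − YTD $355,775.00 = $115.00 subject; 8% × $115.00 = $9.20
Transit Levy: 6.02% × $9,765.00 = $587.85
Total: $1,201.25 + $9.20 + $587.85 = $1,798.30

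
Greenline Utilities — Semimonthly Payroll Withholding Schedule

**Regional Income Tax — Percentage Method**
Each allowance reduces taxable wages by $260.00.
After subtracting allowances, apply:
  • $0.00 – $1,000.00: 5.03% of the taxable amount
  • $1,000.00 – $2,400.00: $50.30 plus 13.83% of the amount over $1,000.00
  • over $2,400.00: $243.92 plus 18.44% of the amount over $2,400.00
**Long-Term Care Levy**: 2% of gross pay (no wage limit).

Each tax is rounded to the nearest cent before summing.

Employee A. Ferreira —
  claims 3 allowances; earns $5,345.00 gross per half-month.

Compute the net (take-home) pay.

Regional Income Tax: taxable = $5,345.00 − 3×$260.00 = $4,565.00
  $243.92 + 18.44% × ($4,565.00 − $2,400.00) = $243.92 + 18.44% × $2,165.00 = $643.15
Long-Term Care Levy: 2% × $5,345.00 = $106.90
Total withheld: $643.15 + $106.90 = $750.05
Net pay: $5,345.00 − $750.05 = $4,594.95

$4,594.95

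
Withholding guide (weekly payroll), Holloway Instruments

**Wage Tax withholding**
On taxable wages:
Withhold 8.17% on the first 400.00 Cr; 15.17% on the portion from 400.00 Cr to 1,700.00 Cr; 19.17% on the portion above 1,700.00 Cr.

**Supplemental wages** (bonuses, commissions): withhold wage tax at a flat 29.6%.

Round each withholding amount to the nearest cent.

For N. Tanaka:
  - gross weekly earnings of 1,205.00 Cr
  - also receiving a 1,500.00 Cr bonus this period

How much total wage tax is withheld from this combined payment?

598.80 Cr

Wage Tax: taxable = 1,205.00 Cr
  32.68 Cr + 15.17% × (1,205.00 Cr − 400.00 Cr) = 32.68 Cr + 15.17% × 805.00 Cr = 154.80 Cr
Supplemental (29.6% flat on bonus): 29.6% × 1,500.00 Cr = 444.00 Cr
Total wage tax: 154.80 Cr + 444.00 Cr = 598.80 Cr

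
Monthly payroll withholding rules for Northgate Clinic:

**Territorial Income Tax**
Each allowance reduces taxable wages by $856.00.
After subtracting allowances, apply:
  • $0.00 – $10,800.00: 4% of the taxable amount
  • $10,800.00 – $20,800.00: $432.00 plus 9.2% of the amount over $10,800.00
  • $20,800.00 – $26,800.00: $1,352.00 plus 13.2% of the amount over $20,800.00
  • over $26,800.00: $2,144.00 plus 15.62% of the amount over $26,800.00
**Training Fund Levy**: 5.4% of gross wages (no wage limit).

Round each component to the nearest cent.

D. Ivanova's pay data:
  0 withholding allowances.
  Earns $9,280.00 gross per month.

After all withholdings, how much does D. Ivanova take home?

$8,407.68

Territorial Income Tax: taxable = $9,280.00
  4% × $9,280.00 = $371.20
Training Fund Levy: 5.4% × $9,280.00 = $501.12
Total withheld: $371.20 + $501.12 = $872.32
Net pay: $9,280.00 − $872.32 = $8,407.68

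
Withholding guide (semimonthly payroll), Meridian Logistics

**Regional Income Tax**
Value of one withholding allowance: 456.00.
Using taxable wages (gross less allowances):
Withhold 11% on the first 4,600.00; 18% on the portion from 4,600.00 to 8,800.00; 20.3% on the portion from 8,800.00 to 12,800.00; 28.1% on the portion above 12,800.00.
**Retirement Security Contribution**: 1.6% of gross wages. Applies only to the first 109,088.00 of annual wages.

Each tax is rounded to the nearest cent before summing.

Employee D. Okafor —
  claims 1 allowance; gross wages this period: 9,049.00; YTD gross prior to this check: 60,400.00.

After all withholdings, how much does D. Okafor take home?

7,679.48

Regional Income Tax: taxable = 9,049.00 − 1×456.00 = 8,593.00
  506.00 + 18% × (8,593.00 − 4,600.00) = 506.00 + 18% × 3,993.00 = 1,224.74
Retirement Security Contribution: 1.6% × 9,049.00 = 144.78
Total withheld: 1,224.74 + 144.78 = 1,369.52
Net pay: 9,049.00 − 1,369.52 = 7,679.48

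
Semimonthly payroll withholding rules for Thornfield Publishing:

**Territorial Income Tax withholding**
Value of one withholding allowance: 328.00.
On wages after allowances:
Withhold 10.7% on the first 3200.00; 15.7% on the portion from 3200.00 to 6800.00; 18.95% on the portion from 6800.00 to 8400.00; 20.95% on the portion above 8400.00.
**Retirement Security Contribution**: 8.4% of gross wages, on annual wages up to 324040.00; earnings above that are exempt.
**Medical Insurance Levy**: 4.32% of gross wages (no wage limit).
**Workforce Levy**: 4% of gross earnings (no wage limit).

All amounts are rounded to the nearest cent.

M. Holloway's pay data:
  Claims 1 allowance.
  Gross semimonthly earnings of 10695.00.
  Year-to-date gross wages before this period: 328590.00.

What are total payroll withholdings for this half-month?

2512.71

Territorial Income Tax: taxable = 10695.00 − 1×328.00 = 10367.00
  1210.80 + 20.95% × (10367.00 − 8400.00) = 1210.80 + 20.95% × 1967.00 = 1622.89
Retirement Security Contribution: YTD 328590.00 ≥ cap 324040.00 → 0.00
Medical Insurance Levy: 4.32% × 10695.00 = 462.02
Workforce Levy: 4% × 10695.00 = 427.80
Total: 1622.89 + 0.00 + 462.02 + 427.80 = 2512.71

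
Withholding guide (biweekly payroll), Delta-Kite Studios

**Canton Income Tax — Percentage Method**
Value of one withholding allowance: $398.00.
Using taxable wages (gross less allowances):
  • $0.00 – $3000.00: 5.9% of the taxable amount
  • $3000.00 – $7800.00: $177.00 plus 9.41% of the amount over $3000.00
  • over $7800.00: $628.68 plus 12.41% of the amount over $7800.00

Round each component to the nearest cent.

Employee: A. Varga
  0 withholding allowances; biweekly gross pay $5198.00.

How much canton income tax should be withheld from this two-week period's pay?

Canton Income Tax: taxable = $5198.00
  $177.00 + 9.41% × ($5198.00 − $3000.00) = $177.00 + 9.41% × $2198.00 = $383.83

$383.83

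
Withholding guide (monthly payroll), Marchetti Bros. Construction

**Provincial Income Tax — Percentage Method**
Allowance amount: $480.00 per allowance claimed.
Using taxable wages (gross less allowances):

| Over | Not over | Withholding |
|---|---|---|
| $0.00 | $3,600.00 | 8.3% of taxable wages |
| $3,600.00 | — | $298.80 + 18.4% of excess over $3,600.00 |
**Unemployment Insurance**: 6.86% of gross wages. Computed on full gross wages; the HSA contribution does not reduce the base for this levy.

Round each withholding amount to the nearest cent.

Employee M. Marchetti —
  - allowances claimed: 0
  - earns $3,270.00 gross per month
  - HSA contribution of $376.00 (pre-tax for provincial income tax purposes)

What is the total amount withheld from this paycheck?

$464.52

Provincial Income Tax: taxable = $3,270.00 − $376.00 = $2,894.00
  8.3% × $2,894.00 = $240.20
Unemployment Insurance: 6.86% × $3,270.00 = $224.32
Total: $240.20 + $224.32 = $464.52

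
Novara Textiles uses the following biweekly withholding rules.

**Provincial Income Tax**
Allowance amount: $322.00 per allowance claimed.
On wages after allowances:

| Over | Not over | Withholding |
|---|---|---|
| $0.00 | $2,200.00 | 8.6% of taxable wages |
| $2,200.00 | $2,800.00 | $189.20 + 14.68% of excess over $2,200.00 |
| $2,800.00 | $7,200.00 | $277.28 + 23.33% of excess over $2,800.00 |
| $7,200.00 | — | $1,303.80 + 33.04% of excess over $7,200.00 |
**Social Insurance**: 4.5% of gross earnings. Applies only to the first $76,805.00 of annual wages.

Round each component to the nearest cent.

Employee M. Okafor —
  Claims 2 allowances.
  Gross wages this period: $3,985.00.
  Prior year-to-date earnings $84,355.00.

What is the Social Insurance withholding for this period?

$0.00

Social Insurance: YTD $84,355.00 ≥ cap $76,805.00 → $0.00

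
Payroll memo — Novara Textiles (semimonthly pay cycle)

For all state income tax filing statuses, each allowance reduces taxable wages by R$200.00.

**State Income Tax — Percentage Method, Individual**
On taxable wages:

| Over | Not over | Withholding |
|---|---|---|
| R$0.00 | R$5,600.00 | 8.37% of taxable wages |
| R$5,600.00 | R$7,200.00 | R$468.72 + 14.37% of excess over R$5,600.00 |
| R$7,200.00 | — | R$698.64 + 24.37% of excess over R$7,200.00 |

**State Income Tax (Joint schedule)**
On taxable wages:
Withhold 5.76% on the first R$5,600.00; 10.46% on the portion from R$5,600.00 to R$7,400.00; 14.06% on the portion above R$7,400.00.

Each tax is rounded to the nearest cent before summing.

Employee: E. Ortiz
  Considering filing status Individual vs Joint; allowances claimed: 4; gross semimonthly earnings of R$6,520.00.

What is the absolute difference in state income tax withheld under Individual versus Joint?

State Income Tax (Individual): taxable = R$6,520.00 − 4×R$200.00 = R$5,720.00
  R$468.72 + 14.37% × (R$5,720.00 − R$5,600.00) = R$468.72 + 14.37% × R$120.00 = R$485.96
State Income Tax (Joint): taxable = R$6,520.00 − 4×R$200.00 = R$5,720.00
  R$322.56 + 10.46% × (R$5,720.00 − R$5,600.00) = R$322.56 + 10.46% × R$120.00 = R$335.11
Difference: |R$485.96 − R$335.11| = R$150.85 (higher under Individual)

R$150.85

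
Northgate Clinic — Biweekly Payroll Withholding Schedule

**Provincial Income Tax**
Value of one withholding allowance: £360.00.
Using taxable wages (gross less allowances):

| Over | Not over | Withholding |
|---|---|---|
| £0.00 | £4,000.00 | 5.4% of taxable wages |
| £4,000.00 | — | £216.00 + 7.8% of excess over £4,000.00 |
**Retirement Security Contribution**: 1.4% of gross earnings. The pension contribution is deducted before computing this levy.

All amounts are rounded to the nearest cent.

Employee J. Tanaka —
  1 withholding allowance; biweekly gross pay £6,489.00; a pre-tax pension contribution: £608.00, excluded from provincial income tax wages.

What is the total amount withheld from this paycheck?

Provincial Income Tax: taxable = £6,489.00 − £608.00 − 1×£360.00 = £5,521.00
  £216.00 + 7.8% × (£5,521.00 − £4,000.00) = £216.00 + 7.8% × £1,521.00 = £334.64
Retirement Security Contribution: 1.4% × £5,881.00 = £82.33
Total: £334.64 + £82.33 = £416.97

£416.97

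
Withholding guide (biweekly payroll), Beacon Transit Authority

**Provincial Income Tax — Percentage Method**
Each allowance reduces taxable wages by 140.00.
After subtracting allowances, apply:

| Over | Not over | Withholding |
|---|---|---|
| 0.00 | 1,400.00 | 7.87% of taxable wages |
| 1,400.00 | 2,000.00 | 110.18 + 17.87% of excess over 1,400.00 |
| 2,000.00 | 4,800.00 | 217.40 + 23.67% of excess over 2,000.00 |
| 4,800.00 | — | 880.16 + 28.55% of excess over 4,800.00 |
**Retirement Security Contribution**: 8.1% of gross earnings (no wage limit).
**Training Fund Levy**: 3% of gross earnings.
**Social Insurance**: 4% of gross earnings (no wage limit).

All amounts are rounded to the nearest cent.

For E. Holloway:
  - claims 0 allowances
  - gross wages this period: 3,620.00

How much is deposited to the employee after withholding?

2,472.53

Provincial Income Tax: taxable = 3,620.00
  217.40 + 23.67% × (3,620.00 − 2,000.00) = 217.40 + 23.67% × 1,620.00 = 600.85
Retirement Security Contribution: 8.1% × 3,620.00 = 293.22
Training Fund Levy: 3% × 3,620.00 = 108.60
Social Insurance: 4% × 3,620.00 = 144.80
Total withheld: 600.85 + 293.22 + 108.60 + 144.80 = 1,147.47
Net pay: 3,620.00 − 1,147.47 = 2,472.53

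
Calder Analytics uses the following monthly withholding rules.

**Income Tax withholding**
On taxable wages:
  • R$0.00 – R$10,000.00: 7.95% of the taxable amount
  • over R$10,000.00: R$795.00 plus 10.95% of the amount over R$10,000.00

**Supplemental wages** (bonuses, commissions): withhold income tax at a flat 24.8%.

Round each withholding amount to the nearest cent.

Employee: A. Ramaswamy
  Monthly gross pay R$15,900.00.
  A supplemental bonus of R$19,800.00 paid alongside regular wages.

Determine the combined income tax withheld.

Income Tax: taxable = R$15,900.00
  R$795.00 + 10.95% × (R$15,900.00 − R$10,000.00) = R$795.00 + 10.95% × R$5,900.00 = R$1,441.05
Supplemental (24.8% flat on bonus): 24.8% × R$19,800.00 = R$4,910.40
Total income tax: R$1,441.05 + R$4,910.40 = R$6,351.45

R$6,351.45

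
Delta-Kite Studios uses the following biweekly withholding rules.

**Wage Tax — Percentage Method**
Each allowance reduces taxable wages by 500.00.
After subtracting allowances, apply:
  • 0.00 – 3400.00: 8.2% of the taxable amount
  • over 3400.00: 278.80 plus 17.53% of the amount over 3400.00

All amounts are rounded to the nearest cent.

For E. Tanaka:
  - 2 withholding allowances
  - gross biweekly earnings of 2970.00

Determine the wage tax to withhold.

Wage Tax: taxable = 2970.00 − 2×500.00 = 1970.00
  8.2% × 1970.00 = 161.54

161.54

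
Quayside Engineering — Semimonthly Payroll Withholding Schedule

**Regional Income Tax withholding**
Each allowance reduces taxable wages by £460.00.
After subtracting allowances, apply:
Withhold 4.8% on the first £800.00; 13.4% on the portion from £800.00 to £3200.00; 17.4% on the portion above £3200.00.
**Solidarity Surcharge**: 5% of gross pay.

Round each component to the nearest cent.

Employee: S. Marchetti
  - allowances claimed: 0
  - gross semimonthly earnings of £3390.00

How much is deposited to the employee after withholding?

£2827.44

Regional Income Tax: taxable = £3390.00
  £360.00 + 17.4% × (£3390.00 − £3200.00) = £360.00 + 17.4% × £190.00 = £393.06
Solidarity Surcharge: 5% × £3390.00 = £169.50
Total withheld: £393.06 + £169.50 = £562.56
Net pay: £3390.00 − £562.56 = £2827.44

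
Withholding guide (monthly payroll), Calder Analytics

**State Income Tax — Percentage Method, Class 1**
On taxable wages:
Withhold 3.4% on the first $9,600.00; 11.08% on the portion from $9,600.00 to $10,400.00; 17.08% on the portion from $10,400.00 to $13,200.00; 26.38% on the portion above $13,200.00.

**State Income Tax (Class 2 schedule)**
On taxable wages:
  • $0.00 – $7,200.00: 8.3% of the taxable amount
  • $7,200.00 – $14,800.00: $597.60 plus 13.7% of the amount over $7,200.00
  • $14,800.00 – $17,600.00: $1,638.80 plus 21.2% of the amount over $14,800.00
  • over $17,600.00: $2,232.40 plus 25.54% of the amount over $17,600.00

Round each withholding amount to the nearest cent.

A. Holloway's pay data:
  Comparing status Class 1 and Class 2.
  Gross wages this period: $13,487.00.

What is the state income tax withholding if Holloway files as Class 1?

State Income Tax (Class 1): taxable = $13,487.00
  $893.28 + 26.38% × ($13,487.00 − $13,200.00) = $893.28 + 26.38% × $287.00 = $968.99

$968.99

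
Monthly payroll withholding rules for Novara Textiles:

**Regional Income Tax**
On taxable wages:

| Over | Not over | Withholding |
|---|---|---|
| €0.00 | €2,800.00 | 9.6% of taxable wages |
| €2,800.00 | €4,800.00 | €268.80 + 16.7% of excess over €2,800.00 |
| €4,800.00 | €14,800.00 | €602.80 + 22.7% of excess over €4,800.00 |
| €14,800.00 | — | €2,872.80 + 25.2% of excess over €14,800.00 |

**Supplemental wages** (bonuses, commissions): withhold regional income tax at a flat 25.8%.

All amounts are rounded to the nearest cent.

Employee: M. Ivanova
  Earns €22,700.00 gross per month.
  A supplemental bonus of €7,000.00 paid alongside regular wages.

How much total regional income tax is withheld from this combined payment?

Regional Income Tax: taxable = €22,700.00
  €2,872.80 + 25.2% × (€22,700.00 − €14,800.00) = €2,872.80 + 25.2% × €7,900.00 = €4,863.60
Supplemental (25.8% flat on bonus): 25.8% × €7,000.00 = €1,806.00
Total regional income tax: €4,863.60 + €1,806.00 = €6,669.60

€6,669.60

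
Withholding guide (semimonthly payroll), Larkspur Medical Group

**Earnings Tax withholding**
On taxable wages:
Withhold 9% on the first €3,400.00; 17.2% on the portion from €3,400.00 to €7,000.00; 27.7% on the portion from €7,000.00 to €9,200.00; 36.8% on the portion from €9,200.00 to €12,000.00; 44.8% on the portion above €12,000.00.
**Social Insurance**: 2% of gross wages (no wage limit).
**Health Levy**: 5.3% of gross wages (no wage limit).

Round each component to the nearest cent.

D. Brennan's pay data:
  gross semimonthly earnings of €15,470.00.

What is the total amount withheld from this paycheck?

€5,248.87

Earnings Tax: taxable = €15,470.00
  €2,565.00 + 44.8% × (€15,470.00 − €12,000.00) = €2,565.00 + 44.8% × €3,470.00 = €4,119.56
Social Insurance: 2% × €15,470.00 = €309.40
Health Levy: 5.3% × €15,470.00 = €819.91
Total: €4,119.56 + €309.40 + €819.91 = €5,248.87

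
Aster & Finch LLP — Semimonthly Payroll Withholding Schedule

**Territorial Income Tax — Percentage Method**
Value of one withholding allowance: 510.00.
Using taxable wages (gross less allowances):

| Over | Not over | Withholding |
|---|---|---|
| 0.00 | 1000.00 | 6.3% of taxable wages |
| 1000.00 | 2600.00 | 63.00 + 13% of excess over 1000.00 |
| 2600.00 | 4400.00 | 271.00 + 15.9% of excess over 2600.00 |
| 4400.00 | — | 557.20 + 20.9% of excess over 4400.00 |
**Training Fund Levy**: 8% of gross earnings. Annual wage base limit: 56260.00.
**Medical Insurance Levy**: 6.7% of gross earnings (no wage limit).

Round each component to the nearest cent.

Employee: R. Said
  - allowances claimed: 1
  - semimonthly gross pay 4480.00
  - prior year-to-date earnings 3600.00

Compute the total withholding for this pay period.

1147.39

Territorial Income Tax: taxable = 4480.00 − 1×510.00 = 3970.00
  271.00 + 15.9% × (3970.00 − 2600.00) = 271.00 + 15.9% × 1370.00 = 488.83
Training Fund Levy: 8% × 4480.00 = 358.40
Medical Insurance Levy: 6.7% × 4480.00 = 300.16
Total: 488.83 + 358.40 + 300.16 = 1147.39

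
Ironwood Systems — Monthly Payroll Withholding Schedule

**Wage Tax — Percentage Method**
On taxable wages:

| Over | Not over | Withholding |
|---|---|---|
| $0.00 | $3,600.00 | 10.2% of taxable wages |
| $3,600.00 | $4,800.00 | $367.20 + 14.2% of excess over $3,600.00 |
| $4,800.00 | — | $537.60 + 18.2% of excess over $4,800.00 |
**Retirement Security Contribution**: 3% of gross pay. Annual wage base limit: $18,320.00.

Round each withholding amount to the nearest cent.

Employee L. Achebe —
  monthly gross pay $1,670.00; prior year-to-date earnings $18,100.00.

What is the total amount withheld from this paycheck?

$176.94

Wage Tax: taxable = $1,670.00
  10.2% × $1,670.00 = $170.34
Retirement Security Contribution: cap $18,320.00 − YTD $18,100.00 = $220.00 subject; 3% × $220.00 = $6.60
Total: $170.34 + $6.60 = $176.94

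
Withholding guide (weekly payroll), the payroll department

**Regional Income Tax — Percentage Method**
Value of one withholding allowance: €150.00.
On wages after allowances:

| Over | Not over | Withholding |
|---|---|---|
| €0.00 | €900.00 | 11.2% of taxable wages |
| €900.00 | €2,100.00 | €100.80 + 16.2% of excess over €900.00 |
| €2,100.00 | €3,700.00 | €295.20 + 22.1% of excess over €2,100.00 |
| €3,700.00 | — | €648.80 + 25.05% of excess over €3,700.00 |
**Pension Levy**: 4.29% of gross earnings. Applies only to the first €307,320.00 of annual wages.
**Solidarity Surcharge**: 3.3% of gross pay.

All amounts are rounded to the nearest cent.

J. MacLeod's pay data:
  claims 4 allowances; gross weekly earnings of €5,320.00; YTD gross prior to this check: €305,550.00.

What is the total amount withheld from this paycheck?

Regional Income Tax: taxable = €5,320.00 − 4×€150.00 = €4,720.00
  €648.80 + 25.05% × (€4,720.00 − €3,700.00) = €648.80 + 25.05% × €1,020.00 = €904.31
Pension Levy: cap €307,320.00 − YTD €305,550.00 = €1,770.00 subject; 4.29% × €1,770.00 = €75.93
Solidarity Surcharge: 3.3% × €5,320.00 = €175.56
Total: €904.31 + €75.93 + €175.56 = €1,155.80

€1,155.80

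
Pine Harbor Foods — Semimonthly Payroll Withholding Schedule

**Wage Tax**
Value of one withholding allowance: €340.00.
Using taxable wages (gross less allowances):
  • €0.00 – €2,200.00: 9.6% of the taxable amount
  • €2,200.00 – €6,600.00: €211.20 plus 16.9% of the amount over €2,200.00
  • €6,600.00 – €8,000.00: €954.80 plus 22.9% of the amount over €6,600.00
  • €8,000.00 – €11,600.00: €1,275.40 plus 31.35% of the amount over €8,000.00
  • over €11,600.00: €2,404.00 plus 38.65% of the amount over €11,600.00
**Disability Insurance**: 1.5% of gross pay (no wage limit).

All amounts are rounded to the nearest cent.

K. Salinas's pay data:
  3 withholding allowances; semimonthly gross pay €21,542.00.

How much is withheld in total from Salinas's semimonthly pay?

Wage Tax: taxable = €21,542.00 − 3×€340.00 = €20,522.00
  €2,404.00 + 38.65% × (€20,522.00 − €11,600.00) = €2,404.00 + 38.65% × €8,922.00 = €5,852.35
Disability Insurance: 1.5% × €21,542.00 = €323.13
Total: €5,852.35 + €323.13 = €6,175.48

€6,175.48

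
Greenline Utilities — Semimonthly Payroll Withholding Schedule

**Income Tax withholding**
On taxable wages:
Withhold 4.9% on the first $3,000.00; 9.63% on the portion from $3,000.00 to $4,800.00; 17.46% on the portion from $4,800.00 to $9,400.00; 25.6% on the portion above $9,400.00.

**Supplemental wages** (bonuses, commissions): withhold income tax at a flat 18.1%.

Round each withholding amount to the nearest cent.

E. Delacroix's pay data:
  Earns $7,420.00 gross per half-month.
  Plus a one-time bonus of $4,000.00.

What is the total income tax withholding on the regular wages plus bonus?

$1,501.79

Income Tax: taxable = $7,420.00
  $320.34 + 17.46% × ($7,420.00 − $4,800.00) = $320.34 + 17.46% × $2,620.00 = $777.79
Supplemental (18.1% flat on bonus): 18.1% × $4,000.00 = $724.00
Total income tax: $777.79 + $724.00 = $1,501.79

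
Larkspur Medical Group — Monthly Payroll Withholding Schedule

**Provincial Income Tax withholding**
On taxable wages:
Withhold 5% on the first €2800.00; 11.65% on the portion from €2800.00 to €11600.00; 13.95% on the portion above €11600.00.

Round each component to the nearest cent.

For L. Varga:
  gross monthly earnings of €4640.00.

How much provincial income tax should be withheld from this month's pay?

Provincial Income Tax: taxable = €4640.00
  €140.00 + 11.65% × (€4640.00 − €2800.00) = €140.00 + 11.65% × €1840.00 = €354.36

€354.36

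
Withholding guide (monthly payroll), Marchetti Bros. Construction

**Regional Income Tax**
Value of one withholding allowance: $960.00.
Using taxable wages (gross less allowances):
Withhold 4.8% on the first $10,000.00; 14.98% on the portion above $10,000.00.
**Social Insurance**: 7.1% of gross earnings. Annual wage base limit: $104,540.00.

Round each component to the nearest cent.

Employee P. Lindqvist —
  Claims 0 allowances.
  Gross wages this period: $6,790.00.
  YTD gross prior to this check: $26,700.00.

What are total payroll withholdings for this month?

$808.01

Regional Income Tax: taxable = $6,790.00
  4.8% × $6,790.00 = $325.92
Social Insurance: 7.1% × $6,790.00 = $482.09
Total: $325.92 + $482.09 = $808.01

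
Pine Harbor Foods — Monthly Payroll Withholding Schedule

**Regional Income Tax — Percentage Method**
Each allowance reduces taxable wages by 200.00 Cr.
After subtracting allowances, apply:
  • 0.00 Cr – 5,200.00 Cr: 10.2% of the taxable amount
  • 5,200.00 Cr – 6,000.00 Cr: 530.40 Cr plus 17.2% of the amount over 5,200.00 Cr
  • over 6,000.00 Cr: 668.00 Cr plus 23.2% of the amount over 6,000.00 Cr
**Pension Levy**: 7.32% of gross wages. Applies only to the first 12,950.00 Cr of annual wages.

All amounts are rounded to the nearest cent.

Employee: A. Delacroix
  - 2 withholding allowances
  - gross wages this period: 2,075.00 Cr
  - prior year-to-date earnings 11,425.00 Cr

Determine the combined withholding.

Regional Income Tax: taxable = 2,075.00 Cr − 2×200.00 Cr = 1,675.00 Cr
  10.2% × 1,675.00 Cr = 170.85 Cr
Pension Levy: cap 12,950.00 Cr − YTD 11,425.00 Cr = 1,525.00 Cr subject; 7.32% × 1,525.00 Cr = 111.63 Cr
Total: 170.85 Cr + 111.63 Cr = 282.48 Cr

282.48 Cr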